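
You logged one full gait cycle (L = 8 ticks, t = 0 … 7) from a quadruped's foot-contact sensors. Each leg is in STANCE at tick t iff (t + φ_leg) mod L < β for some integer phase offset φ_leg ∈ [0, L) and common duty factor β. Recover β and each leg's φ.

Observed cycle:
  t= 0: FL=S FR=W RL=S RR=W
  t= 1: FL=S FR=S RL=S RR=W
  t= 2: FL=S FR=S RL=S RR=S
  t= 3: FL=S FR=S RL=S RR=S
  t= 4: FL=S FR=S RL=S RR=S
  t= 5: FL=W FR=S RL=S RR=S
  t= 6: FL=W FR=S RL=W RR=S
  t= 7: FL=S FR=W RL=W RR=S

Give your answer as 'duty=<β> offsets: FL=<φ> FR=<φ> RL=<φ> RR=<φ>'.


duty β = stance ticks per leg = 6
FL: stance ticks = 6; W→S at t=7 → φ=1
FR: stance ticks = 6; W→S at t=1 → φ=7
RL: stance ticks = 6; W→S at t=0 → φ=0
RR: stance ticks = 6; W→S at t=2 → φ=6

duty=6 offsets: FL=1 FR=7 RL=0 RR=6


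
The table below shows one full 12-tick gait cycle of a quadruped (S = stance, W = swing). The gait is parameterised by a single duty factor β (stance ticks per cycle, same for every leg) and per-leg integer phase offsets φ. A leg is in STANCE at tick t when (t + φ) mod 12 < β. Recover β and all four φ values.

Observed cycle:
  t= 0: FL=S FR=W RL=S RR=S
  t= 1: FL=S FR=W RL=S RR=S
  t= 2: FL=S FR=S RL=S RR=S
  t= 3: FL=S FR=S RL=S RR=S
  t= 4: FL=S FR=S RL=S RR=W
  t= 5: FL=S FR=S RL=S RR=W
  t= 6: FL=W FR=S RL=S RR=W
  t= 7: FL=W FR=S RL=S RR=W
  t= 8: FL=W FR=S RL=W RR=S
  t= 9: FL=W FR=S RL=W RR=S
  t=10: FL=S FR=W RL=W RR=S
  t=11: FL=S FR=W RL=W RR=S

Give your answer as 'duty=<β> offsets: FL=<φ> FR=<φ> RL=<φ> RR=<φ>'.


duty β = stance ticks per leg = 8
FL: stance ticks = 8; W→S at t=10 → φ=2
FR: stance ticks = 8; W→S at t=2 → φ=10
RL: stance ticks = 8; W→S at t=0 → φ=0
RR: stance ticks = 8; W→S at t=8 → φ=4

duty=8 offsets: FL=2 FR=10 RL=0 RR=4


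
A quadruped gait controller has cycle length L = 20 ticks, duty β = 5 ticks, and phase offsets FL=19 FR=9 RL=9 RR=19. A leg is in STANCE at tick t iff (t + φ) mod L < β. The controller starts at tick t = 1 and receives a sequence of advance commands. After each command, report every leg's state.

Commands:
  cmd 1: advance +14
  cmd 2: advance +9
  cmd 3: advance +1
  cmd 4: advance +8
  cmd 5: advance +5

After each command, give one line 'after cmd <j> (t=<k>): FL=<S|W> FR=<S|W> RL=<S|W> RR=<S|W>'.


start t=1: FL=S FR=W RL=W RR=S
cmd 1: advance +14 → t=15, phase=(14,4,4,14) → FL=W FR=S RL=S RR=W
cmd 2: advance +9 → t=24, phase=(3,13,13,3) → FL=S FR=W RL=W RR=S
cmd 3: advance +1 → t=25, phase=(4,14,14,4) → FL=S FR=W RL=W RR=S
cmd 4: advance +8 → t=33, phase=(12,2,2,12) → FL=W FR=S RL=S RR=W
cmd 5: advance +5 → t=38, phase=(17,7,7,17) → FL=W FR=W RL=W RR=W

after cmd 1 (t=15): FL=W FR=S RL=S RR=W
after cmd 2 (t=24): FL=S FR=W RL=W RR=S
after cmd 3 (t=25): FL=S FR=W RL=W RR=S
after cmd 4 (t=33): FL=W FR=S RL=S RR=W
after cmd 5 (t=38): FL=W FR=W RL=W RR=W


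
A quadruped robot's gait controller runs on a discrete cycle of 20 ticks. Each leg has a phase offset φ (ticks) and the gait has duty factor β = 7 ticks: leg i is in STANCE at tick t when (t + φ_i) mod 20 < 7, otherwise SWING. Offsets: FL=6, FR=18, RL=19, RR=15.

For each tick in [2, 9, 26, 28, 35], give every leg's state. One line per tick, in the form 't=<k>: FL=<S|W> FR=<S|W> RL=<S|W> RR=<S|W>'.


t=2: FL=W FR=S RL=S RR=W
t=9: FL=W FR=W RL=W RR=S
t=26: FL=W FR=S RL=S RR=S
t=28: FL=W FR=S RL=W RR=S
t=35: FL=S FR=W RL=W RR=W

t=2: phase=(8,0,1,17) vs β=7 → FL=W FR=S RL=S RR=W
t=9: phase=(15,7,8,4) vs β=7 → FL=W FR=W RL=W RR=S
t=26: phase=(12,4,5,1) vs β=7 → FL=W FR=S RL=S RR=S
t=28: phase=(14,6,7,3) vs β=7 → FL=W FR=S RL=W RR=S
t=35: phase=(1,13,14,10) vs β=7 → FL=S FR=W RL=W RR=W


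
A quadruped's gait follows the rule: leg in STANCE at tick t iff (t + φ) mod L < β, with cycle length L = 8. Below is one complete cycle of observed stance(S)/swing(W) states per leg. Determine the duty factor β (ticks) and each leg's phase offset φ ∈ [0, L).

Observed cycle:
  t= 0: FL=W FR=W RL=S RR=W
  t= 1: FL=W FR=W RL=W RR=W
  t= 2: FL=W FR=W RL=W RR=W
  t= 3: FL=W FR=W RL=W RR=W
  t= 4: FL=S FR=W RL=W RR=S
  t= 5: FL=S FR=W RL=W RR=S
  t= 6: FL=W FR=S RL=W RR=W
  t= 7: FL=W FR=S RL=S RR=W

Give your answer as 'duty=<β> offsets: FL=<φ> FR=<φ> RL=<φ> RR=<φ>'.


duty β = stance ticks per leg = 2
FL: stance ticks = 2; W→S at t=4 → φ=4
FR: stance ticks = 2; W→S at t=6 → φ=2
RL: stance ticks = 2; W→S at t=7 → φ=1
RR: stance ticks = 2; W→S at t=4 → φ=4

duty=2 offsets: FL=4 FR=2 RL=1 RR=4


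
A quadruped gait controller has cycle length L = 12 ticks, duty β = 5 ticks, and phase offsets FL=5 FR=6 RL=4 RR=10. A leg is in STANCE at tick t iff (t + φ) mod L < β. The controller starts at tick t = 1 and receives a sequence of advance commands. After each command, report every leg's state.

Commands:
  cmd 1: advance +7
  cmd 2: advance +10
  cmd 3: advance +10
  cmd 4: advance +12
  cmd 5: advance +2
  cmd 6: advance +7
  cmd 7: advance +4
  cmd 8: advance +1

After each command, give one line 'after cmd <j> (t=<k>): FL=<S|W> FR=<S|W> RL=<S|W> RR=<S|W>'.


start t=1: FL=W FR=W RL=W RR=W
cmd 1: advance +7 → t=8, phase=(1,2,0,6) → FL=S FR=S RL=S RR=W
cmd 2: advance +10 → t=18, phase=(11,0,10,4) → FL=W FR=S RL=W RR=S
cmd 3: advance +10 → t=28, phase=(9,10,8,2) → FL=W FR=W RL=W RR=S
cmd 4: advance +12 → t=40, phase=(9,10,8,2) → FL=W FR=W RL=W RR=S
cmd 5: advance +2 → t=42, phase=(11,0,10,4) → FL=W FR=S RL=W RR=S
cmd 6: advance +7 → t=49, phase=(6,7,5,11) → FL=W FR=W RL=W RR=W
cmd 7: advance +4 → t=53, phase=(10,11,9,3) → FL=W FR=W RL=W RR=S
cmd 8: advance +1 → t=54, phase=(11,0,10,4) → FL=W FR=S RL=W RR=S

after cmd 1 (t=8): FL=S FR=S RL=S RR=W
after cmd 2 (t=18): FL=W FR=S RL=W RR=S
after cmd 3 (t=28): FL=W FR=W RL=W RR=S
after cmd 4 (t=40): FL=W FR=W RL=W RR=S
after cmd 5 (t=42): FL=W FR=S RL=W RR=S
after cmd 6 (t=49): FL=W FR=W RL=W RR=W
after cmd 7 (t=53): FL=W FR=W RL=W RR=S
after cmd 8 (t=54): FL=W FR=S RL=W RR=S


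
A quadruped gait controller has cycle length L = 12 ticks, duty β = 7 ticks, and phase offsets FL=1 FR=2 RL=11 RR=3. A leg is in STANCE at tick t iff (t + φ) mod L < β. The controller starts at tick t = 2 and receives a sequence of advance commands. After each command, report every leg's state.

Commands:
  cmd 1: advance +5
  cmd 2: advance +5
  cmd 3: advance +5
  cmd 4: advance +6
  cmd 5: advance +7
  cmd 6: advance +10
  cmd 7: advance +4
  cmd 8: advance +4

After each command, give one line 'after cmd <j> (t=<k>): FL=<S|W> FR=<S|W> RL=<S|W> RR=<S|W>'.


after cmd 1 (t=7): FL=W FR=W RL=S RR=W
after cmd 2 (t=12): FL=S FR=S RL=W RR=S
after cmd 3 (t=17): FL=S FR=W RL=S RR=W
after cmd 4 (t=23): FL=S FR=S RL=W RR=S
after cmd 5 (t=30): FL=W FR=W RL=S RR=W
after cmd 6 (t=40): FL=S FR=S RL=S RR=W
after cmd 7 (t=44): FL=W FR=W RL=W RR=W
after cmd 8 (t=48): FL=S FR=S RL=W RR=S

start t=2: FL=S FR=S RL=S RR=S
cmd 1: advance +5 → t=7, phase=(8,9,6,10) → FL=W FR=W RL=S RR=W
cmd 2: advance +5 → t=12, phase=(1,2,11,3) → FL=S FR=S RL=W RR=S
cmd 3: advance +5 → t=17, phase=(6,7,4,8) → FL=S FR=W RL=S RR=W
cmd 4: advance +6 → t=23, phase=(0,1,10,2) → FL=S FR=S RL=W RR=S
cmd 5: advance +7 → t=30, phase=(7,8,5,9) → FL=W FR=W RL=S RR=W
cmd 6: advance +10 → t=40, phase=(5,6,3,7) → FL=S FR=S RL=S RR=W
cmd 7: advance +4 → t=44, phase=(9,10,7,11) → FL=W FR=W RL=W RR=W
cmd 8: advance +4 → t=48, phase=(1,2,11,3) → FL=S FR=S RL=W RR=S


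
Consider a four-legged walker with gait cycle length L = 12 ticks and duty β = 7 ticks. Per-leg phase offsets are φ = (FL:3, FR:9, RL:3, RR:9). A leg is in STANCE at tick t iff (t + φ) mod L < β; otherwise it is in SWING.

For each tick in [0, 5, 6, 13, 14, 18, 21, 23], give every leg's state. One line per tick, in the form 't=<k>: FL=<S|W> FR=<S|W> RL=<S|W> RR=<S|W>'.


t=0: phase=(3,9,3,9) vs β=7 → FL=S FR=W RL=S RR=W
t=5: phase=(8,2,8,2) vs β=7 → FL=W FR=S RL=W RR=S
t=6: phase=(9,3,9,3) vs β=7 → FL=W FR=S RL=W RR=S
t=13: phase=(4,10,4,10) vs β=7 → FL=S FR=W RL=S RR=W
t=14: phase=(5,11,5,11) vs β=7 → FL=S FR=W RL=S RR=W
t=18: phase=(9,3,9,3) vs β=7 → FL=W FR=S RL=W RR=S
t=21: phase=(0,6,0,6) vs β=7 → FL=S FR=S RL=S RR=S
t=23: phase=(2,8,2,8) vs β=7 → FL=S FR=W RL=S RR=W

t=0: FL=S FR=W RL=S RR=W
t=5: FL=W FR=S RL=W RR=S
t=6: FL=W FR=S RL=W RR=S
t=13: FL=S FR=W RL=S RR=W
t=14: FL=S FR=W RL=S RR=W
t=18: FL=W FR=S RL=W RR=S
t=21: FL=S FR=S RL=S RR=S
t=23: FL=S FR=W RL=S RR=W


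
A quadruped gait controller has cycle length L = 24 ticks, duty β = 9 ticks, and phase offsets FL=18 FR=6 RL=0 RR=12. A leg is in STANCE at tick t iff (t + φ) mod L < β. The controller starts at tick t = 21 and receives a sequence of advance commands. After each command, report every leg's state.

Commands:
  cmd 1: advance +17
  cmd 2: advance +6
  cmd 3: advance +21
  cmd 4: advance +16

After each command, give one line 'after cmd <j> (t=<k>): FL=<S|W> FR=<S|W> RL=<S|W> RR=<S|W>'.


after cmd 1 (t=38): FL=S FR=W RL=W RR=S
after cmd 2 (t=44): FL=W FR=S RL=W RR=S
after cmd 3 (t=65): FL=W FR=W RL=W RR=S
after cmd 4 (t=81): FL=S FR=W RL=W RR=W

start t=21: FL=W FR=S RL=W RR=W
cmd 1: advance +17 → t=38, phase=(8,20,14,2) → FL=S FR=W RL=W RR=S
cmd 2: advance +6 → t=44, phase=(14,2,20,8) → FL=W FR=S RL=W RR=S
cmd 3: advance +21 → t=65, phase=(11,23,17,5) → FL=W FR=W RL=W RR=S
cmd 4: advance +16 → t=81, phase=(3,15,9,21) → FL=S FR=W RL=W RR=W


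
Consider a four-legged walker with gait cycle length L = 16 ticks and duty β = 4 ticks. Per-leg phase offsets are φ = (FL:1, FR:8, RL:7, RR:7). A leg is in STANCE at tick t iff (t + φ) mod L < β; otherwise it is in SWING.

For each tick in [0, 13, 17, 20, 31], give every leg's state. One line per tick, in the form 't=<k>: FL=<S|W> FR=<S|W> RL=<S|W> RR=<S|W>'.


t=0: FL=S FR=W RL=W RR=W
t=13: FL=W FR=W RL=W RR=W
t=17: FL=S FR=W RL=W RR=W
t=20: FL=W FR=W RL=W RR=W
t=31: FL=S FR=W RL=W RR=W

t=0: phase=(1,8,7,7) vs β=4 → FL=S FR=W RL=W RR=W
t=13: phase=(14,5,4,4) vs β=4 → FL=W FR=W RL=W RR=W
t=17: phase=(2,9,8,8) vs β=4 → FL=S FR=W RL=W RR=W
t=20: phase=(5,12,11,11) vs β=4 → FL=W FR=W RL=W RR=W
t=31: phase=(0,7,6,6) vs β=4 → FL=S FR=W RL=W RR=W


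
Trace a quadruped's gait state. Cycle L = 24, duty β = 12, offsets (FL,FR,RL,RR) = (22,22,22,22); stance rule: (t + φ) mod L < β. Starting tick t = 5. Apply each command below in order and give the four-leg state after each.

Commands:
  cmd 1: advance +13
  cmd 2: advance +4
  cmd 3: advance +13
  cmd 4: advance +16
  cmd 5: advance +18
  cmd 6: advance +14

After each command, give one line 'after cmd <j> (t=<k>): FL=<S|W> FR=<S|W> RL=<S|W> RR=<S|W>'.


after cmd 1 (t=18): FL=W FR=W RL=W RR=W
after cmd 2 (t=22): FL=W FR=W RL=W RR=W
after cmd 3 (t=35): FL=S FR=S RL=S RR=S
after cmd 4 (t=51): FL=S FR=S RL=S RR=S
after cmd 5 (t=69): FL=W FR=W RL=W RR=W
after cmd 6 (t=83): FL=S FR=S RL=S RR=S

start t=5: FL=S FR=S RL=S RR=S
cmd 1: advance +13 → t=18, phase=(16,16,16,16) → FL=W FR=W RL=W RR=W
cmd 2: advance +4 → t=22, phase=(20,20,20,20) → FL=W FR=W RL=W RR=W
cmd 3: advance +13 → t=35, phase=(9,9,9,9) → FL=S FR=S RL=S RR=S
cmd 4: advance +16 → t=51, phase=(1,1,1,1) → FL=S FR=S RL=S RR=S
cmd 5: advance +18 → t=69, phase=(19,19,19,19) → FL=W FR=W RL=W RR=W
cmd 6: advance +14 → t=83, phase=(9,9,9,9) → FL=S FR=S RL=S RR=S


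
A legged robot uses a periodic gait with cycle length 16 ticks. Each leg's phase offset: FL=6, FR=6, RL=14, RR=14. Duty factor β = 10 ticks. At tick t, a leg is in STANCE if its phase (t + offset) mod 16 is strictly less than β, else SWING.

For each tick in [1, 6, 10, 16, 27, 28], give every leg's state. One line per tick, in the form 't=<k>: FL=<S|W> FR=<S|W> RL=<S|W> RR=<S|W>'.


t=1: phase=(7,7,15,15) vs β=10 → FL=S FR=S RL=W RR=W
t=6: phase=(12,12,4,4) vs β=10 → FL=W FR=W RL=S RR=S
t=10: phase=(0,0,8,8) vs β=10 → FL=S FR=S RL=S RR=S
t=16: phase=(6,6,14,14) vs β=10 → FL=S FR=S RL=W RR=W
t=27: phase=(1,1,9,9) vs β=10 → FL=S FR=S RL=S RR=S
t=28: phase=(2,2,10,10) vs β=10 → FL=S FR=S RL=W RR=W

t=1: FL=S FR=S RL=W RR=W
t=6: FL=W FR=W RL=S RR=S
t=10: FL=S FR=S RL=S RR=S
t=16: FL=S FR=S RL=W RR=W
t=27: FL=S FR=S RL=S RR=S
t=28: FL=S FR=S RL=W RR=W


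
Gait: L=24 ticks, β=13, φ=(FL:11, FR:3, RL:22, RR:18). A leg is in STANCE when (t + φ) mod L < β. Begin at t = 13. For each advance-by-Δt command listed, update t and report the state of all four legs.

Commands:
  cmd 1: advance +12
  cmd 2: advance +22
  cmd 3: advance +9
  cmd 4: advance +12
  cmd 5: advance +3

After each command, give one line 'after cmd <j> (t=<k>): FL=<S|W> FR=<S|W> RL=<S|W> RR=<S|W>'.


after cmd 1 (t=25): FL=S FR=S RL=W RR=W
after cmd 2 (t=47): FL=S FR=S RL=W RR=W
after cmd 3 (t=56): FL=W FR=S RL=S RR=S
after cmd 4 (t=68): FL=S FR=W RL=W RR=W
after cmd 5 (t=71): FL=S FR=S RL=W RR=W

start t=13: FL=S FR=W RL=S RR=S
cmd 1: advance +12 → t=25, phase=(12,4,23,19) → FL=S FR=S RL=W RR=W
cmd 2: advance +22 → t=47, phase=(10,2,21,17) → FL=S FR=S RL=W RR=W
cmd 3: advance +9 → t=56, phase=(19,11,6,2) → FL=W FR=S RL=S RR=S
cmd 4: advance +12 → t=68, phase=(7,23,18,14) → FL=S FR=W RL=W RR=W
cmd 5: advance +3 → t=71, phase=(10,2,21,17) → FL=S FR=S RL=W RR=W


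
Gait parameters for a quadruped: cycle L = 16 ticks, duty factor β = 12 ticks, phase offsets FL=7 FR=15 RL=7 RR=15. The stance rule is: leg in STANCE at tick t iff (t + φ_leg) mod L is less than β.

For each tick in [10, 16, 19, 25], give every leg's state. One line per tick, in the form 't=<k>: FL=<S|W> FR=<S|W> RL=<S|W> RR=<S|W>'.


t=10: FL=S FR=S RL=S RR=S
t=16: FL=S FR=W RL=S RR=W
t=19: FL=S FR=S RL=S RR=S
t=25: FL=S FR=S RL=S RR=S

t=10: phase=(1,9,1,9) vs β=12 → FL=S FR=S RL=S RR=S
t=16: phase=(7,15,7,15) vs β=12 → FL=S FR=W RL=S RR=W
t=19: phase=(10,2,10,2) vs β=12 → FL=S FR=S RL=S RR=S
t=25: phase=(0,8,0,8) vs β=12 → FL=S FR=S RL=S RR=S


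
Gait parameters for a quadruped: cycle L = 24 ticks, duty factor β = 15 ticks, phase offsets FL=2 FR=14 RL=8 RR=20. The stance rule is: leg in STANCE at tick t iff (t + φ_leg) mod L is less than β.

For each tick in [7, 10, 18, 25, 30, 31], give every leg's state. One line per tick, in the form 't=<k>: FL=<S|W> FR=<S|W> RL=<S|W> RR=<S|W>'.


t=7: FL=S FR=W RL=W RR=S
t=10: FL=S FR=S RL=W RR=S
t=18: FL=W FR=S RL=S RR=S
t=25: FL=S FR=W RL=S RR=W
t=30: FL=S FR=W RL=S RR=S
t=31: FL=S FR=W RL=W RR=S

t=7: phase=(9,21,15,3) vs β=15 → FL=S FR=W RL=W RR=S
t=10: phase=(12,0,18,6) vs β=15 → FL=S FR=S RL=W RR=S
t=18: phase=(20,8,2,14) vs β=15 → FL=W FR=S RL=S RR=S
t=25: phase=(3,15,9,21) vs β=15 → FL=S FR=W RL=S RR=W
t=30: phase=(8,20,14,2) vs β=15 → FL=S FR=W RL=S RR=S
t=31: phase=(9,21,15,3) vs β=15 → FL=S FR=W RL=W RR=S


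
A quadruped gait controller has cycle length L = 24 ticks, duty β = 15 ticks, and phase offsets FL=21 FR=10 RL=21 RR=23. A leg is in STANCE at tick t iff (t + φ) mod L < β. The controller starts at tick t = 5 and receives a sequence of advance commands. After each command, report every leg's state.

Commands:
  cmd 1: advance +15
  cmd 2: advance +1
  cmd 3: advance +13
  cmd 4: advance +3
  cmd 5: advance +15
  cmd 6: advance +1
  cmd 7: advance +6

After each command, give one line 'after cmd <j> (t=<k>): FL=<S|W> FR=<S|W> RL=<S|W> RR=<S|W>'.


start t=5: FL=S FR=W RL=S RR=S
cmd 1: advance +15 → t=20, phase=(17,6,17,19) → FL=W FR=S RL=W RR=W
cmd 2: advance +1 → t=21, phase=(18,7,18,20) → FL=W FR=S RL=W RR=W
cmd 3: advance +13 → t=34, phase=(7,20,7,9) → FL=S FR=W RL=S RR=S
cmd 4: advance +3 → t=37, phase=(10,23,10,12) → FL=S FR=W RL=S RR=S
cmd 5: advance +15 → t=52, phase=(1,14,1,3) → FL=S FR=S RL=S RR=S
cmd 6: advance +1 → t=53, phase=(2,15,2,4) → FL=S FR=W RL=S RR=S
cmd 7: advance +6 → t=59, phase=(8,21,8,10) → FL=S FR=W RL=S RR=S

after cmd 1 (t=20): FL=W FR=S RL=W RR=W
after cmd 2 (t=21): FL=W FR=S RL=W RR=W
after cmd 3 (t=34): FL=S FR=W RL=S RR=S
after cmd 4 (t=37): FL=S FR=W RL=S RR=S
after cmd 5 (t=52): FL=S FR=S RL=S RR=S
after cmd 6 (t=53): FL=S FR=W RL=S RR=S
after cmd 7 (t=59): FL=S FR=W RL=S RR=S


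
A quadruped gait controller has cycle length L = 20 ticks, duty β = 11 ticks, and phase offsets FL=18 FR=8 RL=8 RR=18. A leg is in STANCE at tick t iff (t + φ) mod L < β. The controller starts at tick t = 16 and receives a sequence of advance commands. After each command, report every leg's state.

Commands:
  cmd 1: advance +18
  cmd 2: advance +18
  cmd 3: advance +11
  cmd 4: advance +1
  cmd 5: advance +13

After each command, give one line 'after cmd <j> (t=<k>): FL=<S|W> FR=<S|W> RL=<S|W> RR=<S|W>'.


after cmd 1 (t=34): FL=W FR=S RL=S RR=W
after cmd 2 (t=52): FL=S FR=S RL=S RR=S
after cmd 3 (t=63): FL=S FR=W RL=W RR=S
after cmd 4 (t=64): FL=S FR=W RL=W RR=S
after cmd 5 (t=77): FL=W FR=S RL=S RR=W

start t=16: FL=W FR=S RL=S RR=W
cmd 1: advance +18 → t=34, phase=(12,2,2,12) → FL=W FR=S RL=S RR=W
cmd 2: advance +18 → t=52, phase=(10,0,0,10) → FL=S FR=S RL=S RR=S
cmd 3: advance +11 → t=63, phase=(1,11,11,1) → FL=S FR=W RL=W RR=S
cmd 4: advance +1 → t=64, phase=(2,12,12,2) → FL=S FR=W RL=W RR=S
cmd 5: advance +13 → t=77, phase=(15,5,5,15) → FL=W FR=S RL=S RR=W


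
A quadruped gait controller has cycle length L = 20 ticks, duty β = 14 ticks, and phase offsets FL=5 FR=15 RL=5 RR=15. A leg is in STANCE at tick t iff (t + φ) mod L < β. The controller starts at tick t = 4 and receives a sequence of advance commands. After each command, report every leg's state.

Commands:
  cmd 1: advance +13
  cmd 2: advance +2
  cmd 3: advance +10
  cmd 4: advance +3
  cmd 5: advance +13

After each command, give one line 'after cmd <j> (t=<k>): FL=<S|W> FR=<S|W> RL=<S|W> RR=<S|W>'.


start t=4: FL=S FR=W RL=S RR=W
cmd 1: advance +13 → t=17, phase=(2,12,2,12) → FL=S FR=S RL=S RR=S
cmd 2: advance +2 → t=19, phase=(4,14,4,14) → FL=S FR=W RL=S RR=W
cmd 3: advance +10 → t=29, phase=(14,4,14,4) → FL=W FR=S RL=W RR=S
cmd 4: advance +3 → t=32, phase=(17,7,17,7) → FL=W FR=S RL=W RR=S
cmd 5: advance +13 → t=45, phase=(10,0,10,0) → FL=S FR=S RL=S RR=S

after cmd 1 (t=17): FL=S FR=S RL=S RR=S
after cmd 2 (t=19): FL=S FR=W RL=S RR=W
after cmd 3 (t=29): FL=W FR=S RL=W RR=S
after cmd 4 (t=32): FL=W FR=S RL=W RR=S
after cmd 5 (t=45): FL=S FR=S RL=S RR=S


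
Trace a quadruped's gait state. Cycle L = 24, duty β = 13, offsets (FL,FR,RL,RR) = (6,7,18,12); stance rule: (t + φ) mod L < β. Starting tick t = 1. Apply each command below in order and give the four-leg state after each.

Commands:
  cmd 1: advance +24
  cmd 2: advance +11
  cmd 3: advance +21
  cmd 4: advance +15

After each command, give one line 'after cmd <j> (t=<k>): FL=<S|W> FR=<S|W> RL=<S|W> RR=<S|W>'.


start t=1: FL=S FR=S RL=W RR=W
cmd 1: advance +24 → t=25, phase=(7,8,19,13) → FL=S FR=S RL=W RR=W
cmd 2: advance +11 → t=36, phase=(18,19,6,0) → FL=W FR=W RL=S RR=S
cmd 3: advance +21 → t=57, phase=(15,16,3,21) → FL=W FR=W RL=S RR=W
cmd 4: advance +15 → t=72, phase=(6,7,18,12) → FL=S FR=S RL=W RR=S

after cmd 1 (t=25): FL=S FR=S RL=W RR=W
after cmd 2 (t=36): FL=W FR=W RL=S RR=S
after cmd 3 (t=57): FL=W FR=W RL=S RR=W
after cmd 4 (t=72): FL=S FR=S RL=W RR=S


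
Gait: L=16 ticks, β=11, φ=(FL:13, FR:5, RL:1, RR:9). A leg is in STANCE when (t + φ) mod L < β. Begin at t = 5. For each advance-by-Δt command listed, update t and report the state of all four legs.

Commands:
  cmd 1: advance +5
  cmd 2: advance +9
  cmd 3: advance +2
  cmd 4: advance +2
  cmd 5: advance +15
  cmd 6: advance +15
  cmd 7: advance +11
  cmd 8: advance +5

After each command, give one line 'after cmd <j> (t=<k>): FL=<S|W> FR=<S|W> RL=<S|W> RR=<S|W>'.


start t=5: FL=S FR=S RL=S RR=W
cmd 1: advance +5 → t=10, phase=(7,15,11,3) → FL=S FR=W RL=W RR=S
cmd 2: advance +9 → t=19, phase=(0,8,4,12) → FL=S FR=S RL=S RR=W
cmd 3: advance +2 → t=21, phase=(2,10,6,14) → FL=S FR=S RL=S RR=W
cmd 4: advance +2 → t=23, phase=(4,12,8,0) → FL=S FR=W RL=S RR=S
cmd 5: advance +15 → t=38, phase=(3,11,7,15) → FL=S FR=W RL=S RR=W
cmd 6: advance +15 → t=53, phase=(2,10,6,14) → FL=S FR=S RL=S RR=W
cmd 7: advance +11 → t=64, phase=(13,5,1,9) → FL=W FR=S RL=S RR=S
cmd 8: advance +5 → t=69, phase=(2,10,6,14) → FL=S FR=S RL=S RR=W

after cmd 1 (t=10): FL=S FR=W RL=W RR=S
after cmd 2 (t=19): FL=S FR=S RL=S RR=W
after cmd 3 (t=21): FL=S FR=S RL=S RR=W
after cmd 4 (t=23): FL=S FR=W RL=S RR=S
after cmd 5 (t=38): FL=S FR=W RL=S RR=W
after cmd 6 (t=53): FL=S FR=S RL=S RR=W
after cmd 7 (t=64): FL=W FR=S RL=S RR=S
after cmd 8 (t=69): FL=S FR=S RL=S RR=W


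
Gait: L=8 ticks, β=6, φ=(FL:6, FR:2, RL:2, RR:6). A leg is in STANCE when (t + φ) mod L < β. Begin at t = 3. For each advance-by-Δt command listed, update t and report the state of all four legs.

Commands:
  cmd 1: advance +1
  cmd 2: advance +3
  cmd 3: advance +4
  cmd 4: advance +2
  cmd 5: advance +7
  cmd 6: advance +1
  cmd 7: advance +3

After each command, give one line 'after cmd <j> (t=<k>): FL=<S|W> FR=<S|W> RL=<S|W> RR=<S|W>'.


after cmd 1 (t=4): FL=S FR=W RL=W RR=S
after cmd 2 (t=7): FL=S FR=S RL=S RR=S
after cmd 3 (t=11): FL=S FR=S RL=S RR=S
after cmd 4 (t=13): FL=S FR=W RL=W RR=S
after cmd 5 (t=20): FL=S FR=W RL=W RR=S
after cmd 6 (t=21): FL=S FR=W RL=W RR=S
after cmd 7 (t=24): FL=W FR=S RL=S RR=W

start t=3: FL=S FR=S RL=S RR=S
cmd 1: advance +1 → t=4, phase=(2,6,6,2) → FL=S FR=W RL=W RR=S
cmd 2: advance +3 → t=7, phase=(5,1,1,5) → FL=S FR=S RL=S RR=S
cmd 3: advance +4 → t=11, phase=(1,5,5,1) → FL=S FR=S RL=S RR=S
cmd 4: advance +2 → t=13, phase=(3,7,7,3) → FL=S FR=W RL=W RR=S
cmd 5: advance +7 → t=20, phase=(2,6,6,2) → FL=S FR=W RL=W RR=S
cmd 6: advance +1 → t=21, phase=(3,7,7,3) → FL=S FR=W RL=W RR=S
cmd 7: advance +3 → t=24, phase=(6,2,2,6) → FL=W FR=S RL=S RR=W


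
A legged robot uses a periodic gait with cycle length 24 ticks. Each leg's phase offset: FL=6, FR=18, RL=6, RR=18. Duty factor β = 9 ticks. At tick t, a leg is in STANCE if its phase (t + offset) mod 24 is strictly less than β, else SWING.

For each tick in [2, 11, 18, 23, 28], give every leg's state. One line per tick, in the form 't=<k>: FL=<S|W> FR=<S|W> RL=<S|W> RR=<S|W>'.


t=2: phase=(8,20,8,20) vs β=9 → FL=S FR=W RL=S RR=W
t=11: phase=(17,5,17,5) vs β=9 → FL=W FR=S RL=W RR=S
t=18: phase=(0,12,0,12) vs β=9 → FL=S FR=W RL=S RR=W
t=23: phase=(5,17,5,17) vs β=9 → FL=S FR=W RL=S RR=W
t=28: phase=(10,22,10,22) vs β=9 → FL=W FR=W RL=W RR=W

t=2: FL=S FR=W RL=S RR=W
t=11: FL=W FR=S RL=W RR=S
t=18: FL=S FR=W RL=S RR=W
t=23: FL=S FR=W RL=S RR=W
t=28: FL=W FR=W RL=W RR=W


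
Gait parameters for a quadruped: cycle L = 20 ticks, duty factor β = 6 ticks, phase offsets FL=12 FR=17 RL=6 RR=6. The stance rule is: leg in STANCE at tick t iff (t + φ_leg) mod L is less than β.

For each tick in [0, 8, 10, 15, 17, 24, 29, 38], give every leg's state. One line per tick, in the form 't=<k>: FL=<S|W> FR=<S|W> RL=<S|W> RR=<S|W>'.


t=0: phase=(12,17,6,6) vs β=6 → FL=W FR=W RL=W RR=W
t=8: phase=(0,5,14,14) vs β=6 → FL=S FR=S RL=W RR=W
t=10: phase=(2,7,16,16) vs β=6 → FL=S FR=W RL=W RR=W
t=15: phase=(7,12,1,1) vs β=6 → FL=W FR=W RL=S RR=S
t=17: phase=(9,14,3,3) vs β=6 → FL=W FR=W RL=S RR=S
t=24: phase=(16,1,10,10) vs β=6 → FL=W FR=S RL=W RR=W
t=29: phase=(1,6,15,15) vs β=6 → FL=S FR=W RL=W RR=W
t=38: phase=(10,15,4,4) vs β=6 → FL=W FR=W RL=S RR=S

t=0: FL=W FR=W RL=W RR=W
t=8: FL=S FR=S RL=W RR=W
t=10: FL=S FR=W RL=W RR=W
t=15: FL=W FR=W RL=S RR=S
t=17: FL=W FR=W RL=S RR=S
t=24: FL=W FR=S RL=W RR=W
t=29: FL=S FR=W RL=W RR=W
t=38: FL=W FR=W RL=S RR=S


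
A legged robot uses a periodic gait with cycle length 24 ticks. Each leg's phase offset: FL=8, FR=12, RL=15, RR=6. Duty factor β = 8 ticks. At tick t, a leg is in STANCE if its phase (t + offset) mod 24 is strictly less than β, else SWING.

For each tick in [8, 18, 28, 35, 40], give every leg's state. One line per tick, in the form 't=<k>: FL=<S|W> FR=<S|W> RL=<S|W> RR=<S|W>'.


t=8: phase=(16,20,23,14) vs β=8 → FL=W FR=W RL=W RR=W
t=18: phase=(2,6,9,0) vs β=8 → FL=S FR=S RL=W RR=S
t=28: phase=(12,16,19,10) vs β=8 → FL=W FR=W RL=W RR=W
t=35: phase=(19,23,2,17) vs β=8 → FL=W FR=W RL=S RR=W
t=40: phase=(0,4,7,22) vs β=8 → FL=S FR=S RL=S RR=W

t=8: FL=W FR=W RL=W RR=W
t=18: FL=S FR=S RL=W RR=S
t=28: FL=W FR=W RL=W RR=W
t=35: FL=W FR=W RL=S RR=W
t=40: FL=S FR=S RL=S RR=W


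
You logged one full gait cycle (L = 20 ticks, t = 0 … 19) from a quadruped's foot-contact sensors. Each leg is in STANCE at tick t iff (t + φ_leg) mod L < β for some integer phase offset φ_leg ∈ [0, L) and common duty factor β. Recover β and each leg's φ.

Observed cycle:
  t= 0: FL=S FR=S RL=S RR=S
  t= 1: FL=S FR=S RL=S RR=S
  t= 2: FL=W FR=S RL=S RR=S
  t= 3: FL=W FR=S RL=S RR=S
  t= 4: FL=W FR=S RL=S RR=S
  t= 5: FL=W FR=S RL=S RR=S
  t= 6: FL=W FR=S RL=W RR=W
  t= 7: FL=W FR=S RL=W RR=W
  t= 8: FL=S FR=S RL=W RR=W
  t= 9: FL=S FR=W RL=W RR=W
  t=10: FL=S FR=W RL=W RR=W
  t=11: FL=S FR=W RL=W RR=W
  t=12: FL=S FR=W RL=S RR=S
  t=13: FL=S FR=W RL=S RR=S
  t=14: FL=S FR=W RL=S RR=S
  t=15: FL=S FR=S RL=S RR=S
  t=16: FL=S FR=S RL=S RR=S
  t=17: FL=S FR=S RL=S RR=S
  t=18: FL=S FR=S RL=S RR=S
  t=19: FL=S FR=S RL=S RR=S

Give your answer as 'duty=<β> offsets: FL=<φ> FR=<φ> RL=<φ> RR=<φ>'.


duty=14 offsets: FL=12 FR=5 RL=8 RR=8

duty β = stance ticks per leg = 14
FL: stance ticks = 14; W→S at t=8 → φ=12
FR: stance ticks = 14; W→S at t=15 → φ=5
RL: stance ticks = 14; W→S at t=12 → φ=8
RR: stance ticks = 14; W→S at t=12 → φ=8


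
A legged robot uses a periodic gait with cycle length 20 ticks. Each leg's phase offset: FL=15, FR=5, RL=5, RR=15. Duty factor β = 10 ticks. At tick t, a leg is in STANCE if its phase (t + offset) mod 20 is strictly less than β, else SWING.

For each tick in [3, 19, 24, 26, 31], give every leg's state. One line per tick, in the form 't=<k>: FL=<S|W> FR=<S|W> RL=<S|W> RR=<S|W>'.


t=3: phase=(18,8,8,18) vs β=10 → FL=W FR=S RL=S RR=W
t=19: phase=(14,4,4,14) vs β=10 → FL=W FR=S RL=S RR=W
t=24: phase=(19,9,9,19) vs β=10 → FL=W FR=S RL=S RR=W
t=26: phase=(1,11,11,1) vs β=10 → FL=S FR=W RL=W RR=S
t=31: phase=(6,16,16,6) vs β=10 → FL=S FR=W RL=W RR=S

t=3: FL=W FR=S RL=S RR=W
t=19: FL=W FR=S RL=S RR=W
t=24: FL=W FR=S RL=S RR=W
t=26: FL=S FR=W RL=W RR=S
t=31: FL=S FR=W RL=W RR=S


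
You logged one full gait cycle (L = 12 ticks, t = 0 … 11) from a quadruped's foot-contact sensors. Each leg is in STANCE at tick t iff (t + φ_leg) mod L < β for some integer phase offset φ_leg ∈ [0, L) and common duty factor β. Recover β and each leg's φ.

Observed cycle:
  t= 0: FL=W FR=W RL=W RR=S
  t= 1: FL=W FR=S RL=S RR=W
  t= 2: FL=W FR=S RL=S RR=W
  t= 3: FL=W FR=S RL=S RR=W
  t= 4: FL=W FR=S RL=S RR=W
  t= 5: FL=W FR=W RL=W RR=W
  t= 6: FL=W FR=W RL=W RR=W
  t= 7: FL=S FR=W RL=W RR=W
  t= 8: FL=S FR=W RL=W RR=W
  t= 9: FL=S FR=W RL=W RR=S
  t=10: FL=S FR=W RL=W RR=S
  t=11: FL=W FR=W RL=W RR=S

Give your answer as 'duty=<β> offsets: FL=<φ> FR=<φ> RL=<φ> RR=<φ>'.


duty β = stance ticks per leg = 4
FL: stance ticks = 4; W→S at t=7 → φ=5
FR: stance ticks = 4; W→S at t=1 → φ=11
RL: stance ticks = 4; W→S at t=1 → φ=11
RR: stance ticks = 4; W→S at t=9 → φ=3

duty=4 offsets: FL=5 FR=11 RL=11 RR=3


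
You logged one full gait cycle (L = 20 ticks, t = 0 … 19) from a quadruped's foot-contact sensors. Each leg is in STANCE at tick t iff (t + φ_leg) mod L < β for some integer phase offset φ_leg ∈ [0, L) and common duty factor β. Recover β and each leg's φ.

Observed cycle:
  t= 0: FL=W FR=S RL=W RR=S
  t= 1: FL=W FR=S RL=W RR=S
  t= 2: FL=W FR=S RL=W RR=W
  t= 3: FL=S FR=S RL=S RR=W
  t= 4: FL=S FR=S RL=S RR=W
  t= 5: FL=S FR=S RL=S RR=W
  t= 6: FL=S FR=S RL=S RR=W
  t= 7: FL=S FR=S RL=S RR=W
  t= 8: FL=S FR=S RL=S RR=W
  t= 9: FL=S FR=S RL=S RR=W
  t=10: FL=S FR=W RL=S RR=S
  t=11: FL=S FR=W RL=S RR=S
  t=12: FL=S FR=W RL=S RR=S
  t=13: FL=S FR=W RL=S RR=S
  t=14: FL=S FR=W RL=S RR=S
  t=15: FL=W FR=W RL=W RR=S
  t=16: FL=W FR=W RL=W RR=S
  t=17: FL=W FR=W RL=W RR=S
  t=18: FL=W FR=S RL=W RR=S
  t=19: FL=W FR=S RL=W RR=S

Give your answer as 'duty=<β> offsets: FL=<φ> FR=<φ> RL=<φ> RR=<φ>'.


duty=12 offsets: FL=17 FR=2 RL=17 RR=10

duty β = stance ticks per leg = 12
FL: stance ticks = 12; W→S at t=3 → φ=17
FR: stance ticks = 12; W→S at t=18 → φ=2
RL: stance ticks = 12; W→S at t=3 → φ=17
RR: stance ticks = 12; W→S at t=10 → φ=10


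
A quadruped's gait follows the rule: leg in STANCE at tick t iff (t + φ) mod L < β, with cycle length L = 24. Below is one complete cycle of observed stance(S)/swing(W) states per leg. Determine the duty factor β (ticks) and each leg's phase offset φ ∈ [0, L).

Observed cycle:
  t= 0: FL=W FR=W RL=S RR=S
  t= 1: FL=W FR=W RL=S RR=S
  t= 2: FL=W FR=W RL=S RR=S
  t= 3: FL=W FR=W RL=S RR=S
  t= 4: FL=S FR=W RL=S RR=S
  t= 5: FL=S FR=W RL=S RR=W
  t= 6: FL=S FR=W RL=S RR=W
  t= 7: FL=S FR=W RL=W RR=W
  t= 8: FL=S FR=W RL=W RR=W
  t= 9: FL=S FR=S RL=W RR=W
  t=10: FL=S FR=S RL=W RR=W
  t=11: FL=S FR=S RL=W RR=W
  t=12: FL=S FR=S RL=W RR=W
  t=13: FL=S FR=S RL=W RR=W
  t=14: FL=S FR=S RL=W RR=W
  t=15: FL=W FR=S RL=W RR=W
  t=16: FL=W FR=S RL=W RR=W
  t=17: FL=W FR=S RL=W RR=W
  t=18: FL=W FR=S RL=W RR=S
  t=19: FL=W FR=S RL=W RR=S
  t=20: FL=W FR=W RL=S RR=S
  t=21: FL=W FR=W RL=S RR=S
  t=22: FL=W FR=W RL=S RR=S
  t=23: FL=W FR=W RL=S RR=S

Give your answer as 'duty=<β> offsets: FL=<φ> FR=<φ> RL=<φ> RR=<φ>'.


duty β = stance ticks per leg = 11
FL: stance ticks = 11; W→S at t=4 → φ=20
FR: stance ticks = 11; W→S at t=9 → φ=15
RL: stance ticks = 11; W→S at t=20 → φ=4
RR: stance ticks = 11; W→S at t=18 → φ=6

duty=11 offsets: FL=20 FR=15 RL=4 RR=6


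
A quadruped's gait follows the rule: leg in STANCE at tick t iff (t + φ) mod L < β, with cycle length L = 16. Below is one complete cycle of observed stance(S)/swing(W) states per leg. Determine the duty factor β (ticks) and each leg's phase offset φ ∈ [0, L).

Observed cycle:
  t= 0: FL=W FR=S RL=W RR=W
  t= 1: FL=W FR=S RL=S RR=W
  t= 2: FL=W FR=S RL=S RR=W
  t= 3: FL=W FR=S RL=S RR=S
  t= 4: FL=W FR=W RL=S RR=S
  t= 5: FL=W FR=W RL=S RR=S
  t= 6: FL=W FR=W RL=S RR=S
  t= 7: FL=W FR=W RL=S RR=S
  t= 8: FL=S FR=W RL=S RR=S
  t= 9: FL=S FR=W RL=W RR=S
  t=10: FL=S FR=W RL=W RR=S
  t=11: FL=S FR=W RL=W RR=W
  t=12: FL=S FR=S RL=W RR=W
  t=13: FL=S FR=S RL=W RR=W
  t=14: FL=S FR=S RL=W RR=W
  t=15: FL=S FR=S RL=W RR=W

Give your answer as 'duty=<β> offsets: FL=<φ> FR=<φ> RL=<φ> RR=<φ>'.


duty=8 offsets: FL=8 FR=4 RL=15 RR=13

duty β = stance ticks per leg = 8
FL: stance ticks = 8; W→S at t=8 → φ=8
FR: stance ticks = 8; W→S at t=12 → φ=4
RL: stance ticks = 8; W→S at t=1 → φ=15
RR: stance ticks = 8; W→S at t=3 → φ=13


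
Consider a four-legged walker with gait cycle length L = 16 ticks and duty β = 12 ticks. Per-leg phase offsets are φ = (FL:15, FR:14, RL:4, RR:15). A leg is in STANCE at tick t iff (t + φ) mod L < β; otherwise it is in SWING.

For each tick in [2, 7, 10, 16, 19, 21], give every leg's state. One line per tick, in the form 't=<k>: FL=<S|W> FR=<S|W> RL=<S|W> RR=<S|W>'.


t=2: FL=S FR=S RL=S RR=S
t=7: FL=S FR=S RL=S RR=S
t=10: FL=S FR=S RL=W RR=S
t=16: FL=W FR=W RL=S RR=W
t=19: FL=S FR=S RL=S RR=S
t=21: FL=S FR=S RL=S RR=S

t=2: phase=(1,0,6,1) vs β=12 → FL=S FR=S RL=S RR=S
t=7: phase=(6,5,11,6) vs β=12 → FL=S FR=S RL=S RR=S
t=10: phase=(9,8,14,9) vs β=12 → FL=S FR=S RL=W RR=S
t=16: phase=(15,14,4,15) vs β=12 → FL=W FR=W RL=S RR=W
t=19: phase=(2,1,7,2) vs β=12 → FL=S FR=S RL=S RR=S
t=21: phase=(4,3,9,4) vs β=12 → FL=S FR=S RL=S RR=S


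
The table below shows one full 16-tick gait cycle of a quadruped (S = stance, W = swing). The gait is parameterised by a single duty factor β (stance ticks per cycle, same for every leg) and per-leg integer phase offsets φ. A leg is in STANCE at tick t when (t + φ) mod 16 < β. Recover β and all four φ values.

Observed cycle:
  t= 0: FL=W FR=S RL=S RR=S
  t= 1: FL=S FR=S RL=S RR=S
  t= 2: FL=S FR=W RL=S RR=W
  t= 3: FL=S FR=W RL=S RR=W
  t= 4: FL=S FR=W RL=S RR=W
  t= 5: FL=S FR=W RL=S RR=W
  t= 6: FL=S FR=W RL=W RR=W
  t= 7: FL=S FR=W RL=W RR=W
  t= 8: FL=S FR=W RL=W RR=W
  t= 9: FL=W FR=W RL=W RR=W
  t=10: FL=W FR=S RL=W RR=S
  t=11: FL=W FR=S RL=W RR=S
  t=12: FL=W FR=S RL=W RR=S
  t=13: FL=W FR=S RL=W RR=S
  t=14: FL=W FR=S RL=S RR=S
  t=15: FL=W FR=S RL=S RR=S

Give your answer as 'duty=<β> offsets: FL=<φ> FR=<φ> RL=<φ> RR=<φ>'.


duty=8 offsets: FL=15 FR=6 RL=2 RR=6

duty β = stance ticks per leg = 8
FL: stance ticks = 8; W→S at t=1 → φ=15
FR: stance ticks = 8; W→S at t=10 → φ=6
RL: stance ticks = 8; W→S at t=14 → φ=2
RR: stance ticks = 8; W→S at t=10 → φ=6


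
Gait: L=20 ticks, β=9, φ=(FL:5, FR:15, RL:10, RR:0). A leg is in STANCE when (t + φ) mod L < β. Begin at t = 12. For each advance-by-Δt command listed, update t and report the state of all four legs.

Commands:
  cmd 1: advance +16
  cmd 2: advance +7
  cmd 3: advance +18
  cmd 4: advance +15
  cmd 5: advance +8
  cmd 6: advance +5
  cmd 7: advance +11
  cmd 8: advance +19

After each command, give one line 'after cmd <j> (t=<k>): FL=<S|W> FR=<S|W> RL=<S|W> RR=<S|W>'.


start t=12: FL=W FR=S RL=S RR=W
cmd 1: advance +16 → t=28, phase=(13,3,18,8) → FL=W FR=S RL=W RR=S
cmd 2: advance +7 → t=35, phase=(0,10,5,15) → FL=S FR=W RL=S RR=W
cmd 3: advance +18 → t=53, phase=(18,8,3,13) → FL=W FR=S RL=S RR=W
cmd 4: advance +15 → t=68, phase=(13,3,18,8) → FL=W FR=S RL=W RR=S
cmd 5: advance +8 → t=76, phase=(1,11,6,16) → FL=S FR=W RL=S RR=W
cmd 6: advance +5 → t=81, phase=(6,16,11,1) → FL=S FR=W RL=W RR=S
cmd 7: advance +11 → t=92, phase=(17,7,2,12) → FL=W FR=S RL=S RR=W
cmd 8: advance +19 → t=111, phase=(16,6,1,11) → FL=W FR=S RL=S RR=W

after cmd 1 (t=28): FL=W FR=S RL=W RR=S
after cmd 2 (t=35): FL=S FR=W RL=S RR=W
after cmd 3 (t=53): FL=W FR=S RL=S RR=W
after cmd 4 (t=68): FL=W FR=S RL=W RR=S
after cmd 5 (t=76): FL=S FR=W RL=S RR=W
after cmd 6 (t=81): FL=S FR=W RL=W RR=S
after cmd 7 (t=92): FL=W FR=S RL=S RR=W
after cmd 8 (t=111): FL=W FR=S RL=S RR=W


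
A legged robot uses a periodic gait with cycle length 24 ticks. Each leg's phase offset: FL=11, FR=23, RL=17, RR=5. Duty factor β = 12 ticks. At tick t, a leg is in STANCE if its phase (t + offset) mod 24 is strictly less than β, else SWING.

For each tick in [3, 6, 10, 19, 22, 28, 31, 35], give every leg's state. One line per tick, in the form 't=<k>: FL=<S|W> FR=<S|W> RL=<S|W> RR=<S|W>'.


t=3: FL=W FR=S RL=W RR=S
t=6: FL=W FR=S RL=W RR=S
t=10: FL=W FR=S RL=S RR=W
t=19: FL=S FR=W RL=W RR=S
t=22: FL=S FR=W RL=W RR=S
t=28: FL=W FR=S RL=W RR=S
t=31: FL=W FR=S RL=S RR=W
t=35: FL=W FR=S RL=S RR=W

t=3: phase=(14,2,20,8) vs β=12 → FL=W FR=S RL=W RR=S
t=6: phase=(17,5,23,11) vs β=12 → FL=W FR=S RL=W RR=S
t=10: phase=(21,9,3,15) vs β=12 → FL=W FR=S RL=S RR=W
t=19: phase=(6,18,12,0) vs β=12 → FL=S FR=W RL=W RR=S
t=22: phase=(9,21,15,3) vs β=12 → FL=S FR=W RL=W RR=S
t=28: phase=(15,3,21,9) vs β=12 → FL=W FR=S RL=W RR=S
t=31: phase=(18,6,0,12) vs β=12 → FL=W FR=S RL=S RR=W
t=35: phase=(22,10,4,16) vs β=12 → FL=W FR=S RL=S RR=W


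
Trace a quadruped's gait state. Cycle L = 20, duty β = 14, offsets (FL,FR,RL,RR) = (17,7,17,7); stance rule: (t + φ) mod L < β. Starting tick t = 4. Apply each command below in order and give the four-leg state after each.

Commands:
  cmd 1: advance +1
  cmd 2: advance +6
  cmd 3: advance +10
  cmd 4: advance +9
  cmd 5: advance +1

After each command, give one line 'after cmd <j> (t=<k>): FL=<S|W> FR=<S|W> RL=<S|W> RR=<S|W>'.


after cmd 1 (t=5): FL=S FR=S RL=S RR=S
after cmd 2 (t=11): FL=S FR=W RL=S RR=W
after cmd 3 (t=21): FL=W FR=S RL=W RR=S
after cmd 4 (t=30): FL=S FR=W RL=S RR=W
after cmd 5 (t=31): FL=S FR=W RL=S RR=W

start t=4: FL=S FR=S RL=S RR=S
cmd 1: advance +1 → t=5, phase=(2,12,2,12) → FL=S FR=S RL=S RR=S
cmd 2: advance +6 → t=11, phase=(8,18,8,18) → FL=S FR=W RL=S RR=W
cmd 3: advance +10 → t=21, phase=(18,8,18,8) → FL=W FR=S RL=W RR=S
cmd 4: advance +9 → t=30, phase=(7,17,7,17) → FL=S FR=W RL=S RR=W
cmd 5: advance +1 → t=31, phase=(8,18,8,18) → FL=S FR=W RL=S RR=W


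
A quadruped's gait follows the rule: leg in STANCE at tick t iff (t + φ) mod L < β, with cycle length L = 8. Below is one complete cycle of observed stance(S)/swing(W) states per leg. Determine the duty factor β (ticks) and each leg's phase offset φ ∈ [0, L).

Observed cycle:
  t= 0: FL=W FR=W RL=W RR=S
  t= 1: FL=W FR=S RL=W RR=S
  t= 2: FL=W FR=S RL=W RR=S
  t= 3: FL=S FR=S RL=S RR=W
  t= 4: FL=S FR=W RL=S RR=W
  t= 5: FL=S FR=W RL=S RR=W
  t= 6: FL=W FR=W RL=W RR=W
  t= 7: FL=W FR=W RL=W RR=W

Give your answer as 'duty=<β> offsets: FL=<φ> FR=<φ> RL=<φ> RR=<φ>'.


duty=3 offsets: FL=5 FR=7 RL=5 RR=0

duty β = stance ticks per leg = 3
FL: stance ticks = 3; W→S at t=3 → φ=5
FR: stance ticks = 3; W→S at t=1 → φ=7
RL: stance ticks = 3; W→S at t=3 → φ=5
RR: stance ticks = 3; W→S at t=0 → φ=0


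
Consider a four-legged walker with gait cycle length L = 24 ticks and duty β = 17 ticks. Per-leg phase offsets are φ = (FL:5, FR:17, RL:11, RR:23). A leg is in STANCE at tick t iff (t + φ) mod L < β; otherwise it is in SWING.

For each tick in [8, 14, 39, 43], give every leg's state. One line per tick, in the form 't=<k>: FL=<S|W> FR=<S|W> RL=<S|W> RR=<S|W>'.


t=8: phase=(13,1,19,7) vs β=17 → FL=S FR=S RL=W RR=S
t=14: phase=(19,7,1,13) vs β=17 → FL=W FR=S RL=S RR=S
t=39: phase=(20,8,2,14) vs β=17 → FL=W FR=S RL=S RR=S
t=43: phase=(0,12,6,18) vs β=17 → FL=S FR=S RL=S RR=W

t=8: FL=S FR=S RL=W RR=S
t=14: FL=W FR=S RL=S RR=S
t=39: FL=W FR=S RL=S RR=S
t=43: FL=S FR=S RL=S RR=W


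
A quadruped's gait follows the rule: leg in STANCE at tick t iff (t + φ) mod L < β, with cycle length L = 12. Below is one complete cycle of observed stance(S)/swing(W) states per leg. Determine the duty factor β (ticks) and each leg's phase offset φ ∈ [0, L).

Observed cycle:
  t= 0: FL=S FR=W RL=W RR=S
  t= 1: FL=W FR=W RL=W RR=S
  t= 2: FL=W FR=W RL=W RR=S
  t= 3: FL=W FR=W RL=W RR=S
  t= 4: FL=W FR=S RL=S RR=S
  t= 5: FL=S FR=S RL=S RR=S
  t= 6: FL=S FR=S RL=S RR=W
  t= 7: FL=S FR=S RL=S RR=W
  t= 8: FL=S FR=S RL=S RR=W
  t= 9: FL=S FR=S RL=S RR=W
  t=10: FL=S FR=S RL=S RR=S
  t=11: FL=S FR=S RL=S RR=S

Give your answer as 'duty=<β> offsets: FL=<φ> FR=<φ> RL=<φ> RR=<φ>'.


duty=8 offsets: FL=7 FR=8 RL=8 RR=2

duty β = stance ticks per leg = 8
FL: stance ticks = 8; W→S at t=5 → φ=7
FR: stance ticks = 8; W→S at t=4 → φ=8
RL: stance ticks = 8; W→S at t=4 → φ=8
RR: stance ticks = 8; W→S at t=10 → φ=2


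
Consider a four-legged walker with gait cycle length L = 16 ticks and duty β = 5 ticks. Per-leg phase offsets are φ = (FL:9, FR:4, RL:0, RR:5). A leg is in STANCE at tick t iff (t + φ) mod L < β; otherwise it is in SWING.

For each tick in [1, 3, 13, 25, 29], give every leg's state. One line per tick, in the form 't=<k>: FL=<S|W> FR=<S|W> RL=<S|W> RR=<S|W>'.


t=1: FL=W FR=W RL=S RR=W
t=3: FL=W FR=W RL=S RR=W
t=13: FL=W FR=S RL=W RR=S
t=25: FL=S FR=W RL=W RR=W
t=29: FL=W FR=S RL=W RR=S

t=1: phase=(10,5,1,6) vs β=5 → FL=W FR=W RL=S RR=W
t=3: phase=(12,7,3,8) vs β=5 → FL=W FR=W RL=S RR=W
t=13: phase=(6,1,13,2) vs β=5 → FL=W FR=S RL=W RR=S
t=25: phase=(2,13,9,14) vs β=5 → FL=S FR=W RL=W RR=W
t=29: phase=(6,1,13,2) vs β=5 → FL=W FR=S RL=W RR=S


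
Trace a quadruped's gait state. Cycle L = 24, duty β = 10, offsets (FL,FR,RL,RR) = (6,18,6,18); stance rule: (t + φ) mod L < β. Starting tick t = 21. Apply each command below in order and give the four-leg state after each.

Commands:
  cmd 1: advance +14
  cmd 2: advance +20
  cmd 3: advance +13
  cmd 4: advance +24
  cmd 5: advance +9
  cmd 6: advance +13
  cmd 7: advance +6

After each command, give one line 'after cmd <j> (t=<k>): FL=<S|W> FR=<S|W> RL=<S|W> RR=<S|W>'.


start t=21: FL=S FR=W RL=S RR=W
cmd 1: advance +14 → t=35, phase=(17,5,17,5) → FL=W FR=S RL=W RR=S
cmd 2: advance +20 → t=55, phase=(13,1,13,1) → FL=W FR=S RL=W RR=S
cmd 3: advance +13 → t=68, phase=(2,14,2,14) → FL=S FR=W RL=S RR=W
cmd 4: advance +24 → t=92, phase=(2,14,2,14) → FL=S FR=W RL=S RR=W
cmd 5: advance +9 → t=101, phase=(11,23,11,23) → FL=W FR=W RL=W RR=W
cmd 6: advance +13 → t=114, phase=(0,12,0,12) → FL=S FR=W RL=S RR=W
cmd 7: advance +6 → t=120, phase=(6,18,6,18) → FL=S FR=W RL=S RR=W

after cmd 1 (t=35): FL=W FR=S RL=W RR=S
after cmd 2 (t=55): FL=W FR=S RL=W RR=S
after cmd 3 (t=68): FL=S FR=W RL=S RR=W
after cmd 4 (t=92): FL=S FR=W RL=S RR=W
after cmd 5 (t=101): FL=W FR=W RL=W RR=W
after cmd 6 (t=114): FL=S FR=W RL=S RR=W
after cmd 7 (t=120): FL=S FR=W RL=S RR=W
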